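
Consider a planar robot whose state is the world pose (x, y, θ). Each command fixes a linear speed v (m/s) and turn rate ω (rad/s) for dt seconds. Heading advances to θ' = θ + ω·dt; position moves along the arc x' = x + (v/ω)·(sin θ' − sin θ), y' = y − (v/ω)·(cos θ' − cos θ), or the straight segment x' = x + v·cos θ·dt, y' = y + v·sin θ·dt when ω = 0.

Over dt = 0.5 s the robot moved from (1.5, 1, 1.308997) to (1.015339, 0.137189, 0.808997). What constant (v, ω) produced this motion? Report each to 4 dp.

Δθ = 0.808997 − 1.308997 = -0.500000
ω = Δθ/dt = -0.500000/0.5 = -1.0000
R = −Δy/(cos θ' − cos θ) = 2.0000
v = R·ω = 2.0000·-1.0000 = -2.0000

v = -2.0000, ω = -1.0000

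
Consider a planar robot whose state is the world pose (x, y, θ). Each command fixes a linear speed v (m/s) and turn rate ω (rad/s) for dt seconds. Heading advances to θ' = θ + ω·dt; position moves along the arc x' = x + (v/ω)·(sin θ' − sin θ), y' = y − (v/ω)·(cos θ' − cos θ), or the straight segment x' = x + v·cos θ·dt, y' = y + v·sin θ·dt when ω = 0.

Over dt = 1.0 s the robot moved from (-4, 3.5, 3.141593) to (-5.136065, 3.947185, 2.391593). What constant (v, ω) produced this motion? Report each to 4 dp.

v = 1.2500, ω = -0.7500

Δθ = 2.391593 − 3.141593 = -0.750000
ω = Δθ/dt = -0.750000/1.0 = -0.7500
R = Δx/(sin θ' − sin θ) = -1.6667
v = R·ω = -1.6667·-0.7500 = 1.2500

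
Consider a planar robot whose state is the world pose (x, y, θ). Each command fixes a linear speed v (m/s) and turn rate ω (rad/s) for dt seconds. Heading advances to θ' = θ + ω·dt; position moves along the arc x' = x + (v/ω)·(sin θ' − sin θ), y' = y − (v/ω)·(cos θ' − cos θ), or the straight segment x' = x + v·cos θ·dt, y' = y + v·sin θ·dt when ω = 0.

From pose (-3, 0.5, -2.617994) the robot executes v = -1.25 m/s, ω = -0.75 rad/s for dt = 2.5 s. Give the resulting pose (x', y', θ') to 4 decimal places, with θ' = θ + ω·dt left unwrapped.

(-0.5400, -0.5806, -4.4930)

θ' = -2.6180 + -0.75·2.5 = -4.4930
R = v/ω = -1.25/-0.75 = 1.6667
x' = -3 + 1.6667·(sin -4.4930 − sin -2.6180) = -0.5400
y' = 0.5 − 1.6667·(cos -4.4930 − cos -2.6180) = -0.5806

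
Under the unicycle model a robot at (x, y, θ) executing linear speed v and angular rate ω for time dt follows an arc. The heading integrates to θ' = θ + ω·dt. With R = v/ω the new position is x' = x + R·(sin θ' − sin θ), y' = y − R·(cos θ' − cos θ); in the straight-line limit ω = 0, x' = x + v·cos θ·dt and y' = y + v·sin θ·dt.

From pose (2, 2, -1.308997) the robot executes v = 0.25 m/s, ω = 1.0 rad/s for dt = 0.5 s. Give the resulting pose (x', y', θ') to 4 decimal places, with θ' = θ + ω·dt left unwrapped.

θ' = -1.3090 + 1.0·0.5 = -0.8090
R = v/ω = 0.25/1.0 = 0.2500
x' = 2 + 0.2500·(sin -0.8090 − sin -1.3090) = 2.0606
y' = 2 − 0.2500·(cos -0.8090 − cos -1.3090) = 1.8921

(2.0606, 1.8921, -0.8090)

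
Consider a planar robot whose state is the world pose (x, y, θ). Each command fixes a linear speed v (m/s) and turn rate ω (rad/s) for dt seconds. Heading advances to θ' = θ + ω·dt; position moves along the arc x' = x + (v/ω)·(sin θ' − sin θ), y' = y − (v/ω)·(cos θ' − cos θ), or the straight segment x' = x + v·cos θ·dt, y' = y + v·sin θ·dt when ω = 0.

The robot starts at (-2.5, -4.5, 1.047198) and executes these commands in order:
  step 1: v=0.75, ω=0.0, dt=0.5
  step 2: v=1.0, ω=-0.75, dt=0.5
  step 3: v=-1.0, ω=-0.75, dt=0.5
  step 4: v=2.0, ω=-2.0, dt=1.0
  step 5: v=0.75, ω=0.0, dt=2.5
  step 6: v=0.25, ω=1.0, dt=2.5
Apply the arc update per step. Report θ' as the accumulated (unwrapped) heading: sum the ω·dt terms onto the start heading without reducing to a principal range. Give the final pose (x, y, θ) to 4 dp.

step 1: θ'=1.0472 (straight) → pose (-2.3125, -4.1752, 1.0472)
step 2: θ'=0.6722 (R=-1.3333) → pose (-1.9881, -3.7986, 0.6722)
step 3: θ'=0.2972 (R=1.3333) → pose (-2.4279, -4.0302, 0.2972)
step 4: θ'=-1.7028 (R=-1.0000) → pose (-1.1438, -5.1180, -1.7028)
step 5: θ'=-1.7028 (straight) → pose (-1.3905, -6.9767, -1.7028)
step 6: θ'=0.7972 (R=0.2500) → pose (-0.9639, -7.1843, 0.7972)

(-0.9639, -7.1843, 0.7972)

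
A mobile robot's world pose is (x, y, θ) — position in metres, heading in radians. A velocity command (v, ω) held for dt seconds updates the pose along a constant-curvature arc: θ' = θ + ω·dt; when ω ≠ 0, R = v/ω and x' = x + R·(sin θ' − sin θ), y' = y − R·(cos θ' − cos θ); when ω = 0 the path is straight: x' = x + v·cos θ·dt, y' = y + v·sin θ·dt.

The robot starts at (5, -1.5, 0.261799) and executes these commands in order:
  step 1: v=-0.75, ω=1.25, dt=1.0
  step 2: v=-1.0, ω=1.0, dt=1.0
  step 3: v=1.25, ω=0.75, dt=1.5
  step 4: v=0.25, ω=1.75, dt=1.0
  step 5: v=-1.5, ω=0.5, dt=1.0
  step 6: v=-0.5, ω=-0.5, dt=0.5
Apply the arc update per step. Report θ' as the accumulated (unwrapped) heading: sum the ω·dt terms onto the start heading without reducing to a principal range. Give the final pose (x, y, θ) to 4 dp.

step 1: θ'=1.5118 (R=-0.6000) → pose (4.5563, -2.0442, 1.5118)
step 2: θ'=2.5118 (R=-1.0000) → pose (4.9656, -2.9113, 2.5118)
step 3: θ'=3.6368 (R=1.6667) → pose (3.1920, -2.7918, 3.6368)
step 4: θ'=5.3868 (R=0.1429) → pose (3.1483, -3.0067, 5.3868)
step 5: θ'=5.8868 (R=-3.0000) → pose (1.9633, -2.1126, 5.8868)
step 6: θ'=5.6368 (R=1.0000) → pose (1.7471, -1.9884, 5.6368)

(1.7471, -1.9884, 5.6368)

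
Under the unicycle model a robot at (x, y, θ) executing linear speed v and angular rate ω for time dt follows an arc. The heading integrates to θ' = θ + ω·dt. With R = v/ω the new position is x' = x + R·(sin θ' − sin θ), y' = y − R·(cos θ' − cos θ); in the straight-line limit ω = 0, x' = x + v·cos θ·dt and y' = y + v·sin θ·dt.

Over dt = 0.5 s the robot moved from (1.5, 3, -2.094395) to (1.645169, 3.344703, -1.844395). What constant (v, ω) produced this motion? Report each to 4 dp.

v = -0.7500, ω = 0.5000

Δθ = -1.844395 − -2.094395 = 0.250000
ω = Δθ/dt = 0.250000/0.5 = 0.5000
R = −Δy/(cos θ' − cos θ) = -1.5000
v = R·ω = -1.5000·0.5000 = -0.7500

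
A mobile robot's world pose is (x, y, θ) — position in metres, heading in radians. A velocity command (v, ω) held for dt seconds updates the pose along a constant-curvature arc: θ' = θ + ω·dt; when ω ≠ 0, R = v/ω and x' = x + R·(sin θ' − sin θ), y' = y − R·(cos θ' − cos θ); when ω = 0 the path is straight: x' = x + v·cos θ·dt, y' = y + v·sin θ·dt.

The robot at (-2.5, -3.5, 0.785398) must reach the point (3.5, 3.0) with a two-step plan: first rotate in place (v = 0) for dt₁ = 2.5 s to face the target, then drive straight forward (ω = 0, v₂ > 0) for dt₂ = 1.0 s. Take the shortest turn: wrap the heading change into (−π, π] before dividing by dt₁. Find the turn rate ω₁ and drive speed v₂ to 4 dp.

heading to target = atan2(3−-3.5, 3.5−-2.5) = 0.8254
Δθ = wrap(0.8254 − 0.7854) = 0.0400; ω₁ = Δθ/dt₁ = 0.0160
distance = √((3.5−-2.5)² + (3−-3.5)²) = 8.8459; v₂ = distance/dt₂ = 8.8459

ω₁ = 0.0160, v₂ = 8.8459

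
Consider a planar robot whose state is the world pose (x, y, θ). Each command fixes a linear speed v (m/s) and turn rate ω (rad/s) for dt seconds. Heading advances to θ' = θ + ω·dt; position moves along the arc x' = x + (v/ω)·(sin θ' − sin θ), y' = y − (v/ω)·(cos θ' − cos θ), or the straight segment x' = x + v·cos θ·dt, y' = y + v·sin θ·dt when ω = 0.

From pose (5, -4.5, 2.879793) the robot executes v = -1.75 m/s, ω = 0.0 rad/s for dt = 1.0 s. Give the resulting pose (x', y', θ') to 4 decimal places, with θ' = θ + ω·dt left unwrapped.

(6.6904, -4.9529, 2.8798)

θ' = 2.8798 + 0.0·1.0 = 2.8798
ω = 0 → straight: x' = 5 + -1.75·cos(2.8798)·1.0 = 6.6904
y' = -4.5 + -1.75·sin(2.8798)·1.0 = -4.9529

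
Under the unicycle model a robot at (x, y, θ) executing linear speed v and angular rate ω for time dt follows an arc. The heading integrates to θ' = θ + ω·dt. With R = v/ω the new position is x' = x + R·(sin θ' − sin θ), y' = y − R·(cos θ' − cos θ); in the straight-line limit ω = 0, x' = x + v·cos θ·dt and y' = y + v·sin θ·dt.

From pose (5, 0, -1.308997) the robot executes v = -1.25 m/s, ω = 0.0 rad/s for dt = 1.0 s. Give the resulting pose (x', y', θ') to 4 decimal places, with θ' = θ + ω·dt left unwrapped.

θ' = -1.3090 + 0.0·1.0 = -1.3090
ω = 0 → straight: x' = 5 + -1.25·cos(-1.3090)·1.0 = 4.6765
y' = 0 + -1.25·sin(-1.3090)·1.0 = 1.2074

(4.6765, 1.2074, -1.3090)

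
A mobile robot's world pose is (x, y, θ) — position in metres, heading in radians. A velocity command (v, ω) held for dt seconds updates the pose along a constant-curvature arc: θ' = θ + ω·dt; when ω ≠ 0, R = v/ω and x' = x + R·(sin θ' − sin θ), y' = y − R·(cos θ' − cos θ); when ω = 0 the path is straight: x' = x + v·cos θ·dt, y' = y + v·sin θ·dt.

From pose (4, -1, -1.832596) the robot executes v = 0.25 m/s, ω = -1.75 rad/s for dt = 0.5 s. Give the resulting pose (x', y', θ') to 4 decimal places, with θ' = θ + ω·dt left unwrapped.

(3.9221, -1.0926, -2.7076)

θ' = -1.8326 + -1.75·0.5 = -2.7076
R = v/ω = 0.25/-1.75 = -0.1429
x' = 4 + -0.1429·(sin -2.7076 − sin -1.8326) = 3.9221
y' = -1 − -0.1429·(cos -2.7076 − cos -1.8326) = -1.0926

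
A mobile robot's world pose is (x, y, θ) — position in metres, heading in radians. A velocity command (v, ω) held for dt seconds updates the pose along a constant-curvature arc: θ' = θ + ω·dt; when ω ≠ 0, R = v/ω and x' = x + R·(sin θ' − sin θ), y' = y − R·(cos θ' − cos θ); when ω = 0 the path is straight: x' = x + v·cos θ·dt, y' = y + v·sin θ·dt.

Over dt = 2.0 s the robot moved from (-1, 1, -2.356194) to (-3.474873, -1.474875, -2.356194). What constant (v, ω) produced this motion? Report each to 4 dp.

Δθ = -2.356194 − -2.356194 = 0.000000
ω = Δθ/dt = 0.000000/2.0 = 0.0000
ω = 0 → v = (Δx·cos θ + Δy·sin θ)/dt = 1.7500

v = 1.7500, ω = 0.0000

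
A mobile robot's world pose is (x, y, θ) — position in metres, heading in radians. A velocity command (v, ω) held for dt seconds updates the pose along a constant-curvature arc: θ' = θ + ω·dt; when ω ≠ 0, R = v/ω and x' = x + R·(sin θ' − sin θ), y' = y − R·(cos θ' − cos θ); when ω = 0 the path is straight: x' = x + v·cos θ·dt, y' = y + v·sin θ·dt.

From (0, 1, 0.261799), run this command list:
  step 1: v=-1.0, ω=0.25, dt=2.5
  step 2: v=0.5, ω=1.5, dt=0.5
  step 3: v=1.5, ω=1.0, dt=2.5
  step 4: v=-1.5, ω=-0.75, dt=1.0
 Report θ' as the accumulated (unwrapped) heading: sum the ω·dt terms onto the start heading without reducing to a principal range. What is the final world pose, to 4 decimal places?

(-3.5535, 1.4656, 3.3868)

step 1: θ'=0.8868 (R=-4.0000) → pose (-2.0649, -0.3361, 0.8868)
step 2: θ'=1.6368 (R=0.3333) → pose (-1.9907, -0.1035, 1.6368)
step 3: θ'=4.1368 (R=1.5000) → pose (-4.7457, 0.6141, 4.1368)
step 4: θ'=3.3868 (R=2.0000) → pose (-3.5535, 1.4656, 3.3868)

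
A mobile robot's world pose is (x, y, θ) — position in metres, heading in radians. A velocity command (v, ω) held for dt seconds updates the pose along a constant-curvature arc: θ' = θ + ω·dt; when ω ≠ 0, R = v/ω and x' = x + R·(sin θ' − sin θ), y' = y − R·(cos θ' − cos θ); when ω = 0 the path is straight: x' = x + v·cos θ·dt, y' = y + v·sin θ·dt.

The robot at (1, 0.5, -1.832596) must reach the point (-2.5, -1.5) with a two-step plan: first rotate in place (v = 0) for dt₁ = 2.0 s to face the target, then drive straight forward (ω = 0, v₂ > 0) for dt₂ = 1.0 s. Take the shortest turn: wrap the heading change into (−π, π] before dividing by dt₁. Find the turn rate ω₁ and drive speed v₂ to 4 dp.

heading to target = atan2(-1.5−0.5, -2.5−1) = -2.6224
Δθ = wrap(-2.6224 − -1.8326) = -0.7899; ω₁ = Δθ/dt₁ = -0.3949
distance = √((-2.5−1)² + (-1.5−0.5)²) = 4.0311; v₂ = distance/dt₂ = 4.0311

ω₁ = -0.3949, v₂ = 4.0311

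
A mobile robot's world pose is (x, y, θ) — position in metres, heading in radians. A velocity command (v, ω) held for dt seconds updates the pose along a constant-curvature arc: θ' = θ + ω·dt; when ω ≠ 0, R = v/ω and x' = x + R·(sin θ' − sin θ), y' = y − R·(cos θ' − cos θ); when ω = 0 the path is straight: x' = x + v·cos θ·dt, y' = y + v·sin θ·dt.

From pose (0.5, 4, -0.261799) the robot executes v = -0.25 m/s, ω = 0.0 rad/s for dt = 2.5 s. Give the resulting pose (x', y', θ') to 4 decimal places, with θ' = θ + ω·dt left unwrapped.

θ' = -0.2618 + 0.0·2.5 = -0.2618
ω = 0 → straight: x' = 0.5 + -0.25·cos(-0.2618)·2.5 = -0.1037
y' = 4 + -0.25·sin(-0.2618)·2.5 = 4.1618

(-0.1037, 4.1618, -0.2618)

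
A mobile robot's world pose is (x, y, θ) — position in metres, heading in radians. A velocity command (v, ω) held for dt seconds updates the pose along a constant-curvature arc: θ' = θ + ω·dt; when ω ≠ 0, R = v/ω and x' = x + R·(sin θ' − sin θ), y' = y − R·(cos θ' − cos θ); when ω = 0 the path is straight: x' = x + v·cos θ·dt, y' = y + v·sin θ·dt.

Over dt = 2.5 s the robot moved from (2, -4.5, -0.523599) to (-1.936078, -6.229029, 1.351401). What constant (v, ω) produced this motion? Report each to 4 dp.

Δθ = 1.351401 − -0.523599 = 1.875000
ω = Δθ/dt = 1.875000/2.5 = 0.7500
R = Δx/(sin θ' − sin θ) = -2.6667
v = R·ω = -2.6667·0.7500 = -2.0000

v = -2.0000, ω = 0.7500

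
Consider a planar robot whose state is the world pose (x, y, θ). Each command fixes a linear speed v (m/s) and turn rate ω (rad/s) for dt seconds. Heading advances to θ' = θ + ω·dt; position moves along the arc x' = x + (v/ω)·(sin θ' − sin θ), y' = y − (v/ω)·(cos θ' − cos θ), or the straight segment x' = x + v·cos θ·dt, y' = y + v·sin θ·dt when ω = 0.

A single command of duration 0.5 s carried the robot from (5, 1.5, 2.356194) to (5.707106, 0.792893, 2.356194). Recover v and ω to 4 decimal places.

v = -2.0000, ω = 0.0000

Δθ = 2.356194 − 2.356194 = 0.000000
ω = Δθ/dt = 0.000000/0.5 = 0.0000
ω = 0 → v = (Δx·cos θ + Δy·sin θ)/dt = -2.0000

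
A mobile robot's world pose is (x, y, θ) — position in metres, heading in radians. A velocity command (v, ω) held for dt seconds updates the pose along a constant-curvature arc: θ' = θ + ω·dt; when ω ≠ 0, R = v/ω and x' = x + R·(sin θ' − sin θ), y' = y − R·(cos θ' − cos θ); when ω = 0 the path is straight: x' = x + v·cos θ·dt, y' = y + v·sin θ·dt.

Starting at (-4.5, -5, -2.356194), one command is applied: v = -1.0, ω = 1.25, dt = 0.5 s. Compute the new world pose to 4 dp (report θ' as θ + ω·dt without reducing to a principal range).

θ' = -2.3562 + 1.25·0.5 = -1.7312
R = v/ω = -1.0/1.25 = -0.8000
x' = -4.5 + -0.8000·(sin -1.7312 − sin -2.3562) = -4.2760
y' = -5 − -0.8000·(cos -1.7312 − cos -2.3562) = -4.5621

(-4.2760, -4.5621, -1.7312)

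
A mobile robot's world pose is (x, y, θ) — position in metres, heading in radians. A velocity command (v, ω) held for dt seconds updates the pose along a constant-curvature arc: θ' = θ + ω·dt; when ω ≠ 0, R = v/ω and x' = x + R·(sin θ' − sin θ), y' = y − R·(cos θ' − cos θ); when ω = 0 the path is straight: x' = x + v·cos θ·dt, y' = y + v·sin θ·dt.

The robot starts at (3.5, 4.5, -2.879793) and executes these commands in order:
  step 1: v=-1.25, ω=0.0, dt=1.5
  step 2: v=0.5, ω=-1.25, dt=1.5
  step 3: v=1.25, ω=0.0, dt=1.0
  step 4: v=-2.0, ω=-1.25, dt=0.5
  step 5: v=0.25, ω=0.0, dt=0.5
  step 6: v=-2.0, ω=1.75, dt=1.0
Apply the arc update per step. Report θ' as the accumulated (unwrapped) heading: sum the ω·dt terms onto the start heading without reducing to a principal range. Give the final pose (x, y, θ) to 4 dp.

(4.9580, 4.0965, -3.6298)

step 1: θ'=-2.8798 (straight) → pose (5.3111, 4.9853, -2.8798)
step 2: θ'=-4.7548 (R=-0.4000) → pose (4.8079, 5.3886, -4.7548)
step 3: θ'=-4.7548 (straight) → pose (4.8609, 6.6375, -4.7548)
step 4: θ'=-5.3798 (R=1.6000) → pose (4.5191, 5.7150, -5.3798)
step 5: θ'=-5.3798 (straight) → pose (4.5964, 5.8132, -5.3798)
step 6: θ'=-3.6298 (R=-1.1429) → pose (4.9580, 4.0965, -3.6298)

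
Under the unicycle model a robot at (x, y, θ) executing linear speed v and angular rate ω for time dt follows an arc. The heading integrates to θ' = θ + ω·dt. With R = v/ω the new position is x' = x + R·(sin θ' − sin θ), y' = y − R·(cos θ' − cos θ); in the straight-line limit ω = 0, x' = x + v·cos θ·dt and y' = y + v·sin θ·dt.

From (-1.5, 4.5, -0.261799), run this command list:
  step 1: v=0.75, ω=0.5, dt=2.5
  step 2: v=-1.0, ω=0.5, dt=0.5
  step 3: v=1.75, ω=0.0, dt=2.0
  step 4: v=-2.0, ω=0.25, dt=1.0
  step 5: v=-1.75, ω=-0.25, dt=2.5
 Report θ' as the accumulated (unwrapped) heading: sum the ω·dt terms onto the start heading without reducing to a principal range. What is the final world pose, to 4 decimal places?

step 1: θ'=0.9882 (R=1.5000) → pose (0.1408, 5.1236, 0.9882)
step 2: θ'=1.2382 (R=-2.0000) → pose (-0.0795, 4.6762, 1.2382)
step 3: θ'=1.2382 (straight) → pose (1.0632, 7.9844, 1.2382)
step 4: θ'=1.4882 (R=-8.0000) → pose (0.6521, 6.0324, 1.4882)
step 5: θ'=0.8632 (R=7.0000) → pose (-1.0046, 2.0599, 0.8632)

(-1.0046, 2.0599, 0.8632)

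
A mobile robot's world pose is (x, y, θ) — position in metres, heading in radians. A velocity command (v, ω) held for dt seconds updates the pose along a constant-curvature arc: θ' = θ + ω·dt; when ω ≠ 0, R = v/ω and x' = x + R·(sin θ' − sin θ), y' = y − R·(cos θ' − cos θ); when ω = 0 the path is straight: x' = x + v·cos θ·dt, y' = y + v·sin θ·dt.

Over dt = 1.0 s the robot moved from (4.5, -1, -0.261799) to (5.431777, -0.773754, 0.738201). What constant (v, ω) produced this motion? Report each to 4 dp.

v = 1.0000, ω = 1.0000

Δθ = 0.738201 − -0.261799 = 1.000000
ω = Δθ/dt = 1.000000/1.0 = 1.0000
R = Δx/(sin θ' − sin θ) = 1.0000
v = R·ω = 1.0000·1.0000 = 1.0000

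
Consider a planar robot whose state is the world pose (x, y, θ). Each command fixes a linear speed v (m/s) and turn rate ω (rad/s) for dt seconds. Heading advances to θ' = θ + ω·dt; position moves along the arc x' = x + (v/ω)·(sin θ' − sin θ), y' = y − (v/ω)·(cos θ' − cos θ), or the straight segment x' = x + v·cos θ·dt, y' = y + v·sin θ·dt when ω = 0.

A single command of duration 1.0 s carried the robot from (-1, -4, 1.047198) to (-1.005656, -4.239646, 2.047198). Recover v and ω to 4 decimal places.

v = -0.2500, ω = 1.0000

Δθ = 2.047198 − 1.047198 = 1.000000
ω = Δθ/dt = 1.000000/1.0 = 1.0000
R = −Δy/(cos θ' − cos θ) = -0.2500
v = R·ω = -0.2500·1.0000 = -0.2500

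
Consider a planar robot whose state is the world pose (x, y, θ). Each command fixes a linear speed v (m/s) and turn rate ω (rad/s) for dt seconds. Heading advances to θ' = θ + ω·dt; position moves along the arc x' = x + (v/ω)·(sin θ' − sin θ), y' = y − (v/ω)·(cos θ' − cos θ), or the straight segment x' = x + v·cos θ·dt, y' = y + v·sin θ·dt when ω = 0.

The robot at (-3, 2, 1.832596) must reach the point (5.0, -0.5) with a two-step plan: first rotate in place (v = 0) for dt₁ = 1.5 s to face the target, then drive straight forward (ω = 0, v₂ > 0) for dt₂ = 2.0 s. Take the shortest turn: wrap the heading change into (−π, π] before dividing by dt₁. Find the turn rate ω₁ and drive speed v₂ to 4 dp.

ω₁ = -1.4237, v₂ = 4.1908

heading to target = atan2(-0.5−2, 5−-3) = -0.3029
Δθ = wrap(-0.3029 − 1.8326) = -2.1355; ω₁ = Δθ/dt₁ = -1.4237
distance = √((5−-3)² + (-0.5−2)²) = 8.3815; v₂ = distance/dt₂ = 4.1908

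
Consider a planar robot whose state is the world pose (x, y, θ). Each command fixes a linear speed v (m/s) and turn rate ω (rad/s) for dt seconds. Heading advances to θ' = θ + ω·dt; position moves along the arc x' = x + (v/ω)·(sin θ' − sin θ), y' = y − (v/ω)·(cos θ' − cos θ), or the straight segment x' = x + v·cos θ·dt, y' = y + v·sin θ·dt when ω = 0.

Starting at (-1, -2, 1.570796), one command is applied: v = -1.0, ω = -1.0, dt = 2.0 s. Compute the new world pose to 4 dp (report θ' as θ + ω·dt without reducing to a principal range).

θ' = 1.5708 + -1.0·2.0 = -0.4292
R = v/ω = -1.0/-1.0 = 1.0000
x' = -1 + 1.0000·(sin -0.4292 − sin 1.5708) = -2.4161
y' = -2 − 1.0000·(cos -0.4292 − cos 1.5708) = -2.9093

(-2.4161, -2.9093, -0.4292)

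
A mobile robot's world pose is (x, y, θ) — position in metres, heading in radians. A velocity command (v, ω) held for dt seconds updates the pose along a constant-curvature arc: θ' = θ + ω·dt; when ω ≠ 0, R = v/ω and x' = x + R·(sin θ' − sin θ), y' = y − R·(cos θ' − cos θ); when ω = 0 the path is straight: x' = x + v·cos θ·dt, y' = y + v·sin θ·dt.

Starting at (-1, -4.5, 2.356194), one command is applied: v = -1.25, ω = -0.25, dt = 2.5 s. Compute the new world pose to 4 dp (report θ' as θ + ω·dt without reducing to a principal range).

θ' = 2.3562 + -0.25·2.5 = 1.7312
R = v/ω = -1.25/-0.25 = 5.0000
x' = -1 + 5.0000·(sin 1.7312 − sin 2.3562) = 0.4003
y' = -4.5 − 5.0000·(cos 1.7312 − cos 2.3562) = -7.2370

(0.4003, -7.2370, 1.7312)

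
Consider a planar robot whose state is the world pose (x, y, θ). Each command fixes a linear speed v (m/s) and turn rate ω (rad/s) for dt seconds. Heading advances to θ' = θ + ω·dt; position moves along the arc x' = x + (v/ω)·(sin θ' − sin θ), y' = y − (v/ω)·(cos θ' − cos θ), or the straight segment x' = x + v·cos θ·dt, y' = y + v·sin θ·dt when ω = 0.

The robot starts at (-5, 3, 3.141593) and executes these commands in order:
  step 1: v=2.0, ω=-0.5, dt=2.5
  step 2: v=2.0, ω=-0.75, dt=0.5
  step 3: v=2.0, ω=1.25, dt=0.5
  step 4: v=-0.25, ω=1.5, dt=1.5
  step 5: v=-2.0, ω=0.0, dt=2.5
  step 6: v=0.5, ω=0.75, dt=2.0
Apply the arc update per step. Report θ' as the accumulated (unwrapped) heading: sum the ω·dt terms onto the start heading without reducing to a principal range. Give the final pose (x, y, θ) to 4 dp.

(-6.9261, 11.6312, 5.8916)

step 1: θ'=1.8916 (R=-4.0000) → pose (-8.7959, 5.7387, 1.8916)
step 2: θ'=1.5166 (R=-2.6667) → pose (-8.9281, 6.7240, 1.5166)
step 3: θ'=2.1416 (R=1.6000) → pose (-9.1794, 7.6752, 2.1416)
step 4: θ'=4.3916 (R=-0.1667) → pose (-8.8810, 7.7127, 4.3916)
step 5: θ'=4.3916 (straight) → pose (-7.3043, 12.4576, 4.3916)
step 6: θ'=5.8916 (R=0.6667) → pose (-6.9261, 11.6312, 5.8916)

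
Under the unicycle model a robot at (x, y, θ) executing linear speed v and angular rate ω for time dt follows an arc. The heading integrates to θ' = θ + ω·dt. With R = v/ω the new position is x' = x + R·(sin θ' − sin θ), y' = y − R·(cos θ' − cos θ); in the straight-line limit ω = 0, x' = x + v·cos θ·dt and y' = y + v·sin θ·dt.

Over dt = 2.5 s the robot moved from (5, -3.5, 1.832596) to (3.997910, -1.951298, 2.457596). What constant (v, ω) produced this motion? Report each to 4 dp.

v = 0.7500, ω = 0.2500

Δθ = 2.457596 − 1.832596 = 0.625000
ω = Δθ/dt = 0.625000/2.5 = 0.2500
R = −Δy/(cos θ' − cos θ) = 3.0000
v = R·ω = 3.0000·0.2500 = 0.7500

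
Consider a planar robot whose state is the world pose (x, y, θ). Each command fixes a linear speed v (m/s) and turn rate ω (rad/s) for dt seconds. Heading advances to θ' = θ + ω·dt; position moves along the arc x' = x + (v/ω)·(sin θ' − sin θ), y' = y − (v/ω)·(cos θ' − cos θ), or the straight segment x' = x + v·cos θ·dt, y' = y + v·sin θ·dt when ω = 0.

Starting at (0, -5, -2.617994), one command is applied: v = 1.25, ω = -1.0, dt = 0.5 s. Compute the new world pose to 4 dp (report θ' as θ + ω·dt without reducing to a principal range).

θ' = -2.6180 + -1.0·0.5 = -3.1180
R = v/ω = 1.25/-1.0 = -1.2500
x' = 0 + -1.2500·(sin -3.1180 − sin -2.6180) = -0.5955
y' = -5 − -1.2500·(cos -3.1180 − cos -2.6180) = -5.1671

(-0.5955, -5.1671, -3.1180)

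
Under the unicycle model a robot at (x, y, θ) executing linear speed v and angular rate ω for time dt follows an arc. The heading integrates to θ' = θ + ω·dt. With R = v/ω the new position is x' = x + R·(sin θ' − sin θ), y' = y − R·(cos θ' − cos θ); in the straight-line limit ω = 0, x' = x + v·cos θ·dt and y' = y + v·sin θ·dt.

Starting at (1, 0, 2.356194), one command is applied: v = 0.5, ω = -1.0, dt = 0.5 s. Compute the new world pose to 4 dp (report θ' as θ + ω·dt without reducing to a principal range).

(0.8738, 0.2128, 1.8562)

θ' = 2.3562 + -1.0·0.5 = 1.8562
R = v/ω = 0.5/-1.0 = -0.5000
x' = 1 + -0.5000·(sin 1.8562 − sin 2.3562) = 0.8738
y' = 0 − -0.5000·(cos 1.8562 − cos 2.3562) = 0.2128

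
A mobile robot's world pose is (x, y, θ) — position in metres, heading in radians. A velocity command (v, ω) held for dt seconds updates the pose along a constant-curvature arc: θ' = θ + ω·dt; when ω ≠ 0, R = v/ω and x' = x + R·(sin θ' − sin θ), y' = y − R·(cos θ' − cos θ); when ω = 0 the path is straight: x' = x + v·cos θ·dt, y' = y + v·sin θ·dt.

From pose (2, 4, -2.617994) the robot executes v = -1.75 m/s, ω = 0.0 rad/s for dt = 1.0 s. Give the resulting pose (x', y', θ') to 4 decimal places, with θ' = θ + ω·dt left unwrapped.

(3.5155, 4.8750, -2.6180)

θ' = -2.6180 + 0.0·1.0 = -2.6180
ω = 0 → straight: x' = 2 + -1.75·cos(-2.6180)·1.0 = 3.5155
y' = 4 + -1.75·sin(-2.6180)·1.0 = 4.8750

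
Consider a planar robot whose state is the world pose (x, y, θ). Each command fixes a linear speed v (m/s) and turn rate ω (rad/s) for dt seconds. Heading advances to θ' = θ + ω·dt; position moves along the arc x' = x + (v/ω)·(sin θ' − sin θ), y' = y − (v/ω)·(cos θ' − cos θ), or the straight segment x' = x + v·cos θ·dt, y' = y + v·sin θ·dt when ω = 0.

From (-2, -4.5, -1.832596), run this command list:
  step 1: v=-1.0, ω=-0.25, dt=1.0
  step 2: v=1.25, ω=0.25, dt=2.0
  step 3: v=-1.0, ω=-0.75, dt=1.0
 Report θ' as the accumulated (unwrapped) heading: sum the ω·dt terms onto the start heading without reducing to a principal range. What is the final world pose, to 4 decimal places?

(-1.8956, -5.0615, -2.3326)

step 1: θ'=-2.0826 (R=4.0000) → pose (-1.6238, -3.5763, -2.0826)
step 2: θ'=-1.5826 (R=5.0000) → pose (-2.2641, -5.9660, -1.5826)
step 3: θ'=-2.3326 (R=1.3333) → pose (-1.8956, -5.0615, -2.3326)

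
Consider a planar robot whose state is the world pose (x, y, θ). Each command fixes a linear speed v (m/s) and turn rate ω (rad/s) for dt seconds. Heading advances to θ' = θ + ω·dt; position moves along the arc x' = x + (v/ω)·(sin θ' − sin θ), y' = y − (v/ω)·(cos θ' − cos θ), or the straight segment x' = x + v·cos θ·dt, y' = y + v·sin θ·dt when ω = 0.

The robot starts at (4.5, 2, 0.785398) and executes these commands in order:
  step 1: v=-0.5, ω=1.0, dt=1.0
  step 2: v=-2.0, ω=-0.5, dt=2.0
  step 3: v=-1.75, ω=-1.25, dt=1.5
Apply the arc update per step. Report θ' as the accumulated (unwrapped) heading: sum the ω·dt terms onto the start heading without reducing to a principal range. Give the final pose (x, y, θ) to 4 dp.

step 1: θ'=1.7854 (R=-0.5000) → pose (4.3650, 1.5400, 1.7854)
step 2: θ'=0.7854 (R=4.0000) → pose (3.2852, -2.1403, 0.7854)
step 3: θ'=-1.0896 (R=1.4000) → pose (1.0542, -1.7983, -1.0896)

(1.0542, -1.7983, -1.0896)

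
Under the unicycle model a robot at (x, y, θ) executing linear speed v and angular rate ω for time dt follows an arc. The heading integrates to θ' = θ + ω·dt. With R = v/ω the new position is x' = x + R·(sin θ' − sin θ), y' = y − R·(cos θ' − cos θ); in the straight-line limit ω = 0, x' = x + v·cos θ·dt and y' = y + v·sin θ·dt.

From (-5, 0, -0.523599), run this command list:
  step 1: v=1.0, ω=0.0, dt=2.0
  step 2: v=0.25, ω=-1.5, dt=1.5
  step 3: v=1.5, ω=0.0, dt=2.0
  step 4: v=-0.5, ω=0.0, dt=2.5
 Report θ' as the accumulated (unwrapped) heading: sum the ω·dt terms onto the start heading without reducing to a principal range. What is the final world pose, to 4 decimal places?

step 1: θ'=-0.5236 (straight) → pose (-3.2679, -1.0000, -0.5236)
step 2: θ'=-2.7736 (R=-0.1667) → pose (-3.2913, -1.2998, -2.7736)
step 3: θ'=-2.7736 (straight) → pose (-6.0905, -2.3791, -2.7736)
step 4: θ'=-2.7736 (straight) → pose (-4.9242, -1.9294, -2.7736)

(-4.9242, -1.9294, -2.7736)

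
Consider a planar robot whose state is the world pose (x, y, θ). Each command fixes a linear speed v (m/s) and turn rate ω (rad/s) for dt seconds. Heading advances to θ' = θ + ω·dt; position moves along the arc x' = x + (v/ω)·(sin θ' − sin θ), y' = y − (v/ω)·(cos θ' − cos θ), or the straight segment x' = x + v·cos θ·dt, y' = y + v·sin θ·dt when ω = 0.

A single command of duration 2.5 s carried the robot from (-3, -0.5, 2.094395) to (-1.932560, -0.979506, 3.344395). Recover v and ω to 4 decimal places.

Δθ = 3.344395 − 2.094395 = 1.250000
ω = Δθ/dt = 1.250000/2.5 = 0.5000
R = Δx/(sin θ' − sin θ) = -1.0000
v = R·ω = -1.0000·0.5000 = -0.5000

v = -0.5000, ω = 0.5000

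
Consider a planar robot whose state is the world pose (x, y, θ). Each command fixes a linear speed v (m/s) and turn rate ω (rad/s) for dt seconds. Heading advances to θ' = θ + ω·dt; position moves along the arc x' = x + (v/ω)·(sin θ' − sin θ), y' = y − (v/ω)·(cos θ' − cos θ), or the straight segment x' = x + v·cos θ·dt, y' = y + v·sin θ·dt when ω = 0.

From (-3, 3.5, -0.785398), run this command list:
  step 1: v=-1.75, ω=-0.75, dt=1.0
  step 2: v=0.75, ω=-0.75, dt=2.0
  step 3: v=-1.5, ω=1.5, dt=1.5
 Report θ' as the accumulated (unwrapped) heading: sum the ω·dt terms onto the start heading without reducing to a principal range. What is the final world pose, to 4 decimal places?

(-3.9742, 5.7391, -0.7854)

step 1: θ'=-1.5354 (R=2.3333) → pose (-3.6820, 5.0673, -1.5354)
step 2: θ'=-3.0354 (R=-1.0000) → pose (-4.5753, 4.0376, -3.0354)
step 3: θ'=-0.7854 (R=-1.0000) → pose (-3.9742, 5.7391, -0.7854)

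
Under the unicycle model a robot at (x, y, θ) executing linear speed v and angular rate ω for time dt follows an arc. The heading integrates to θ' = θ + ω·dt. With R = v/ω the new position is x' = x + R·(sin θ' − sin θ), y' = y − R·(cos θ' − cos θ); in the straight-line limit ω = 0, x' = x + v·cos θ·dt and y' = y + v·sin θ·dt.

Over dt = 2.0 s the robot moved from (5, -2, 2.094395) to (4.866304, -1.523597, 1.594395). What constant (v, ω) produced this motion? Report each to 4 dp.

Δθ = 1.594395 − 2.094395 = -0.500000
ω = Δθ/dt = -0.500000/2.0 = -0.2500
R = −Δy/(cos θ' − cos θ) = -1.0000
v = R·ω = -1.0000·-0.2500 = 0.2500

v = 0.2500, ω = -0.2500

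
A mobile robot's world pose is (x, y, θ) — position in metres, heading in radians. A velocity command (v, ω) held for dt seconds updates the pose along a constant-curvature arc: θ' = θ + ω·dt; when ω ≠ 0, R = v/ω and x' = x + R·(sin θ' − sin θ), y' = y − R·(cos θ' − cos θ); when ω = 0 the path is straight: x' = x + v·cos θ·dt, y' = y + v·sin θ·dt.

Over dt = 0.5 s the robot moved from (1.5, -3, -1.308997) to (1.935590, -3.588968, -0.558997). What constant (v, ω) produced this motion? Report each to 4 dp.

v = 1.5000, ω = 1.5000

Δθ = -0.558997 − -1.308997 = 0.750000
ω = Δθ/dt = 0.750000/0.5 = 1.5000
R = −Δy/(cos θ' − cos θ) = 1.0000
v = R·ω = 1.0000·1.5000 = 1.5000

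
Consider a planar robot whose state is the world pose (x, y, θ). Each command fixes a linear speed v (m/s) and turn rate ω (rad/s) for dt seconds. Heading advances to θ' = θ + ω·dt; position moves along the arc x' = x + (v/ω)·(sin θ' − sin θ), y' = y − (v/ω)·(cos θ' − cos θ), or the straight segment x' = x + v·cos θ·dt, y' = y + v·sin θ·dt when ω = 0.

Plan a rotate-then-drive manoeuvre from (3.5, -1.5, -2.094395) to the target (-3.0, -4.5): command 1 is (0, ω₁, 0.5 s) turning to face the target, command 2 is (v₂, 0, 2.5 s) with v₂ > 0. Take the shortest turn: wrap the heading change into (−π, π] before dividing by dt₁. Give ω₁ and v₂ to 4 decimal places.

ω₁ = -1.2296, v₂ = 2.8636

heading to target = atan2(-4.5−-1.5, -3−3.5) = -2.7092
Δθ = wrap(-2.7092 − -2.0944) = -0.6148; ω₁ = Δθ/dt₁ = -1.2296
distance = √((-3−3.5)² + (-4.5−-1.5)²) = 7.1589; v₂ = distance/dt₂ = 2.8636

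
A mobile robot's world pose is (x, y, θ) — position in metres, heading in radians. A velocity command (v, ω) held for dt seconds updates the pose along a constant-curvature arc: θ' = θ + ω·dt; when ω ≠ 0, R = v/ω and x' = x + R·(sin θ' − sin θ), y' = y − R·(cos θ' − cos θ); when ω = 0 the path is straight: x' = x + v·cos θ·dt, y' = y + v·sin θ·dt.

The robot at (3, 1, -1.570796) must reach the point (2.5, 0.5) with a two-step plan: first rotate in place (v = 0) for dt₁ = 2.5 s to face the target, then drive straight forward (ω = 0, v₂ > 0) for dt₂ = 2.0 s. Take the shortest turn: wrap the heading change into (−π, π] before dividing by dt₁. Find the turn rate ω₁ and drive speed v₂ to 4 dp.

heading to target = atan2(0.5−1, 2.5−3) = -2.3562
Δθ = wrap(-2.3562 − -1.5708) = -0.7854; ω₁ = Δθ/dt₁ = -0.3142
distance = √((2.5−3)² + (0.5−1)²) = 0.7071; v₂ = distance/dt₂ = 0.3536

ω₁ = -0.3142, v₂ = 0.3536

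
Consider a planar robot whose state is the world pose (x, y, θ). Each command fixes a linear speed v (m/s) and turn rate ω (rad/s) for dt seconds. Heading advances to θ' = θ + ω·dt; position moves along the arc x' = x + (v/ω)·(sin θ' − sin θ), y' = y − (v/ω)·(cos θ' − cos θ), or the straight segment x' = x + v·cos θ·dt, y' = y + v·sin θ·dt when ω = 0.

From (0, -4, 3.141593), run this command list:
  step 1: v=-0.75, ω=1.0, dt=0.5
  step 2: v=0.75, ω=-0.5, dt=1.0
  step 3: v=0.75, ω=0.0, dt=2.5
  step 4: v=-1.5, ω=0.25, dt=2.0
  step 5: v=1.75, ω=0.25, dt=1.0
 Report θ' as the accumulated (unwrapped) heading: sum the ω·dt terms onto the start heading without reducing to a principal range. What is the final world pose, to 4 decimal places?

(-0.7735, -4.3786, 3.8916)

step 1: θ'=3.6416 (R=-0.7500) → pose (0.3596, -3.9082, 3.6416)
step 2: θ'=3.1416 (R=-1.5000) → pose (-0.3596, -4.0918, 3.1416)
step 3: θ'=3.1416 (straight) → pose (-2.2346, -4.0918, 3.1416)
step 4: θ'=3.6416 (R=-6.0000) → pose (0.6420, -3.3573, 3.6416)
step 5: θ'=3.8916 (R=7.0000) → pose (-0.7735, -4.3786, 3.8916)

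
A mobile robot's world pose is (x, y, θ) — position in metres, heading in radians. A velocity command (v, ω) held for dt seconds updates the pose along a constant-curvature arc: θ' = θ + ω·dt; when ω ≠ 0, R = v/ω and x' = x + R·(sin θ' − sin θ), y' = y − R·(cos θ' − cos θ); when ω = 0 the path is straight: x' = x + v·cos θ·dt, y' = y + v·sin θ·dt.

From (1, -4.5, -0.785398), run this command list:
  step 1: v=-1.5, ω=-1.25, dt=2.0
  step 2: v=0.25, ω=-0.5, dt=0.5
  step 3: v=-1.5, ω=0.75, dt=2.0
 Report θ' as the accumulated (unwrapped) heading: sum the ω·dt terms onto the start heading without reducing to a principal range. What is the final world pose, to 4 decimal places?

(4.4557, -1.4800, -2.0354)

step 1: θ'=-3.2854 (R=1.2000) → pose (2.0205, -2.4639, -3.2854)
step 2: θ'=-3.5354 (R=-0.5000) → pose (1.9003, -2.4307, -3.5354)
step 3: θ'=-2.0354 (R=-2.0000) → pose (4.4557, -1.4800, -2.0354)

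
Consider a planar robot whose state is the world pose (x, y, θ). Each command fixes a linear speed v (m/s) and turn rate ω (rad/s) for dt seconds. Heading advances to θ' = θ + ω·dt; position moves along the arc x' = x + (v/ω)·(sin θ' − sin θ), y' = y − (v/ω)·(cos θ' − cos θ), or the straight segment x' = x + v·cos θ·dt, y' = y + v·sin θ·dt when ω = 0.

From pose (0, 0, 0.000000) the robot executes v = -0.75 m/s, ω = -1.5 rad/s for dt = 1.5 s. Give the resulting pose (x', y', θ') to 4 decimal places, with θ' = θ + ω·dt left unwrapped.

(-0.3890, 0.8141, -2.2500)

θ' = 0.0000 + -1.5·1.5 = -2.2500
R = v/ω = -0.75/-1.5 = 0.5000
x' = 0 + 0.5000·(sin -2.2500 − sin 0.0000) = -0.3890
y' = 0 − 0.5000·(cos -2.2500 − cos 0.0000) = 0.8141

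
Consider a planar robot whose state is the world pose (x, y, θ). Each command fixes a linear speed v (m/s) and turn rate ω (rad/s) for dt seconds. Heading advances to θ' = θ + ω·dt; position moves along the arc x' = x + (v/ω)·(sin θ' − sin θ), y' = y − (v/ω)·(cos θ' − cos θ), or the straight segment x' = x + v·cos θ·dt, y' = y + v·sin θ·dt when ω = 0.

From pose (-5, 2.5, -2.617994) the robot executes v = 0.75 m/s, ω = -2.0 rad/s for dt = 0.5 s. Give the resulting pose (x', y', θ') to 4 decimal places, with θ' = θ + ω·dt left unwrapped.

θ' = -2.6180 + -2.0·0.5 = -3.6180
R = v/ω = 0.75/-2.0 = -0.3750
x' = -5 + -0.3750·(sin -3.6180 − sin -2.6180) = -5.3595
y' = 2.5 − -0.3750·(cos -3.6180 − cos -2.6180) = 2.4915

(-5.3595, 2.4915, -3.6180)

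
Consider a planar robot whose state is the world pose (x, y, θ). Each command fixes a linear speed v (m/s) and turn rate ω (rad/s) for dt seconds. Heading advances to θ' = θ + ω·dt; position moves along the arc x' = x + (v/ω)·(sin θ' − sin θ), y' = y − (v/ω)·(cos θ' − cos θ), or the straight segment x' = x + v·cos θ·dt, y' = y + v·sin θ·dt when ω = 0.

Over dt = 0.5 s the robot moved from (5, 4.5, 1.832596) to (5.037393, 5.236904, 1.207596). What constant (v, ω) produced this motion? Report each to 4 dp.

v = 1.5000, ω = -1.2500

Δθ = 1.207596 − 1.832596 = -0.625000
ω = Δθ/dt = -0.625000/0.5 = -1.2500
R = −Δy/(cos θ' − cos θ) = -1.2000
v = R·ω = -1.2000·-1.2500 = 1.5000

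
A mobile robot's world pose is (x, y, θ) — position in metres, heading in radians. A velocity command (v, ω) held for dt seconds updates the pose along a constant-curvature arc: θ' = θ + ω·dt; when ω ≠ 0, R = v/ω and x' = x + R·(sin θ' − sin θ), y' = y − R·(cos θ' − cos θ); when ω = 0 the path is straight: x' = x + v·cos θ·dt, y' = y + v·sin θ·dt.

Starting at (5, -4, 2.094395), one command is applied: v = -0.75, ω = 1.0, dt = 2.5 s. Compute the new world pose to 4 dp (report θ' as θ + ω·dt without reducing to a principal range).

(6.3943, -3.7133, 4.5944)

θ' = 2.0944 + 1.0·2.5 = 4.5944
R = v/ω = -0.75/1.0 = -0.7500
x' = 5 + -0.7500·(sin 4.5944 − sin 2.0944) = 6.3943
y' = -4 − -0.7500·(cos 4.5944 − cos 2.0944) = -3.7133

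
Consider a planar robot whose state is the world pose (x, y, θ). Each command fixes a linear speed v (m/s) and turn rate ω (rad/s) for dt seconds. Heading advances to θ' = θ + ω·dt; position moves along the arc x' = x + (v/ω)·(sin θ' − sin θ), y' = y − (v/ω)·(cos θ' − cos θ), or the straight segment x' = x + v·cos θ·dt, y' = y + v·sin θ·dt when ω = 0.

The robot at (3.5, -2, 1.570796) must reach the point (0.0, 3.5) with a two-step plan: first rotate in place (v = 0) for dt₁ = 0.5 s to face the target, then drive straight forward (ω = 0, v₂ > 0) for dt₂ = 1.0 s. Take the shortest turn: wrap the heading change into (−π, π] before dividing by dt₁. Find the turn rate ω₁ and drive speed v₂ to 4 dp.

ω₁ = 1.1335, v₂ = 6.5192

heading to target = atan2(3.5−-2, 0−3.5) = 2.1375
Δθ = wrap(2.1375 − 1.5708) = 0.5667; ω₁ = Δθ/dt₁ = 1.1335
distance = √((0−3.5)² + (3.5−-2)²) = 6.5192; v₂ = distance/dt₂ = 6.5192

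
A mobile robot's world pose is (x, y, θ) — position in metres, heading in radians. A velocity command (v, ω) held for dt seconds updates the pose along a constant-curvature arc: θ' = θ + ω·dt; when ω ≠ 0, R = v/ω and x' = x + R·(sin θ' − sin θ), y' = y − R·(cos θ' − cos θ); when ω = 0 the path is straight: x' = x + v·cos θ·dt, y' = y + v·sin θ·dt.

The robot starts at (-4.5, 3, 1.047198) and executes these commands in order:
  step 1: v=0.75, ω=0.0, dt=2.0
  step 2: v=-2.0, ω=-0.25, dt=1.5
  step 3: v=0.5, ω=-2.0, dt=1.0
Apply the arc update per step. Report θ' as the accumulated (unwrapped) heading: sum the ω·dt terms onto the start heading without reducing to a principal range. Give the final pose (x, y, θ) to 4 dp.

(-5.2982, 1.9039, -1.3278)

step 1: θ'=1.0472 (straight) → pose (-3.7500, 4.2990, 1.0472)
step 2: θ'=0.6722 (R=8.0000) → pose (-5.6965, 2.0394, 0.6722)
step 3: θ'=-1.3278 (R=-0.2500) → pose (-5.2982, 1.9039, -1.3278)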